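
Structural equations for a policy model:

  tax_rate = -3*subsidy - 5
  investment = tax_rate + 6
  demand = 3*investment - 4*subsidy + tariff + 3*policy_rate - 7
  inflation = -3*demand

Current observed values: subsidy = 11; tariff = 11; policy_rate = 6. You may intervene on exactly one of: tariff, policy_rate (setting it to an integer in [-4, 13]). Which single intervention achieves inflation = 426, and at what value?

set policy_rate = -2

Intervening on tariff: inflation = -3*tariff + 387. Reaching 426 requires tariff = -13, outside [-4, 13].
Intervening on policy_rate: with other inputs at their observed values, inflation = -9*policy_rate + 408. Solving for 426 gives policy_rate = -2, within [-4, 13].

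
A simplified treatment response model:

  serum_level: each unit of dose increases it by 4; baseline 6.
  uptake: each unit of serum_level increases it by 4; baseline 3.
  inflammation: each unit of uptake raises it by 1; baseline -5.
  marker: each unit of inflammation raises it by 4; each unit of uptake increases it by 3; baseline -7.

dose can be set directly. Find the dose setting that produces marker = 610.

Substituting into the uptake equation gives uptake = 16*dose + 27.
Substituting into the inflammation equation gives inflammation = 16*dose + 22.
This gives marker = 112*dose + 162.
Solve 112*dose + 162 = 610: dose = (610 - 162) / 112 = 4.

dose = 4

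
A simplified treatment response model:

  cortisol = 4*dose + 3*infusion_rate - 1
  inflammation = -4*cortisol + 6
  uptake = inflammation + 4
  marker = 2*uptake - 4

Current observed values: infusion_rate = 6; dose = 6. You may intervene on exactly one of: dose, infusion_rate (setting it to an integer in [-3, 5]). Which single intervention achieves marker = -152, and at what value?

set dose = 1

Intervening on dose: with other inputs at their observed values, marker = -32*dose - 120. Solving for -152 gives dose = 1, within [-3, 5].
Intervening on infusion_rate: marker = -24*infusion_rate - 168. Reaching -152 requires infusion_rate = -2/3, not an integer.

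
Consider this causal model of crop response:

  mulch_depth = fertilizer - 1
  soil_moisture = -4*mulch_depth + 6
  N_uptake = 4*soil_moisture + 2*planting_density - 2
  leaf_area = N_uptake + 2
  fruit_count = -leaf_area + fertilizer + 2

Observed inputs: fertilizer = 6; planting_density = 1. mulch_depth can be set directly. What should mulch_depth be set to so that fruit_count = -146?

Intervening on mulch_depth fixes its value directly, overriding its dependence on fertilizer.
Substituting into the N_uptake equation gives N_uptake = -16*mulch_depth + 24.
This gives leaf_area = -16*mulch_depth + 26.
Substituting into the fruit_count equation gives fruit_count = 16*mulch_depth - 18.
Solve 16*mulch_depth - 18 = -146: mulch_depth = (-146 + 18) / 16 = -8.

mulch_depth = -8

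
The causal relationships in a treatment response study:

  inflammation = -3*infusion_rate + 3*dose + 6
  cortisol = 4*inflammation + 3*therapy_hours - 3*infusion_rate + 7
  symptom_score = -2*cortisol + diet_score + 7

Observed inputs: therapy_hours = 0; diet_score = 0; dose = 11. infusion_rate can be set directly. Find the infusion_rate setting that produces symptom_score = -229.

Substituting into the inflammation equation gives inflammation = -3*infusion_rate + 39.
Substituting into the cortisol equation gives cortisol = -15*infusion_rate + 163.
So symptom_score = 30*infusion_rate - 319.
Solve 30*infusion_rate - 319 = -229: infusion_rate = (-229 + 319) / 30 = 3.

infusion_rate = 3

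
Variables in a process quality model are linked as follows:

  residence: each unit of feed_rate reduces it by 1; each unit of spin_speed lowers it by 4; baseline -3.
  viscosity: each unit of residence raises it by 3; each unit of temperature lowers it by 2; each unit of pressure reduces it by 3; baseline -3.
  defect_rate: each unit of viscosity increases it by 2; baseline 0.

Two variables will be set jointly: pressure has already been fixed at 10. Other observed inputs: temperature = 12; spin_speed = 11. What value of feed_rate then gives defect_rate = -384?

feed_rate = -2

With pressure held at 10:
Substituting into the residence equation gives residence = -feed_rate - 47.
So viscosity = -3*feed_rate - 198.
This gives defect_rate = -6*feed_rate - 396.
Solve -6*feed_rate - 396 = -384: feed_rate = (-384 + 396) / -6 = -2.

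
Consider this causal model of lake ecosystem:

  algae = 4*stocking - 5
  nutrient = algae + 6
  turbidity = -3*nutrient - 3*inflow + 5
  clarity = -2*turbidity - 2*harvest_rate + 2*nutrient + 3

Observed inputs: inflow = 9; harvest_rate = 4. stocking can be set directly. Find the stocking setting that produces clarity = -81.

stocking = -4

Substituting into the nutrient equation gives nutrient = 4*stocking + 1.
So turbidity = -12*stocking - 25.
Substituting into the clarity equation gives clarity = 32*stocking + 47.
Solve 32*stocking + 47 = -81: stocking = (-81 - 47) / 32 = -4.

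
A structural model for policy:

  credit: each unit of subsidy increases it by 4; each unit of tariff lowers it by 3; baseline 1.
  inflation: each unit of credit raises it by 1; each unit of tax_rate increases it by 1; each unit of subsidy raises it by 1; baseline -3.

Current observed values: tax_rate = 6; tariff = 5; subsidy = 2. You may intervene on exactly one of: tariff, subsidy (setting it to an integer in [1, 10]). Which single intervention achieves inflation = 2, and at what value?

Intervening on tariff: with other inputs at their observed values, inflation = -3*tariff + 14. Solving for 2 gives tariff = 4, within [1, 10].
Intervening on subsidy: inflation = 5*subsidy - 11. Reaching 2 requires subsidy = 13/5, not an integer.

set tariff = 4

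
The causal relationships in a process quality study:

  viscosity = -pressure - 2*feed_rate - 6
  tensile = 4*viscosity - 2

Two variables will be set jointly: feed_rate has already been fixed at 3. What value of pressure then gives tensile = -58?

pressure = 2

With feed_rate held at 3:
Substituting into the viscosity equation gives viscosity = -pressure - 12.
This gives tensile = -4*pressure - 50.
Solve -4*pressure - 50 = -58: pressure = (-58 + 50) / -4 = 2.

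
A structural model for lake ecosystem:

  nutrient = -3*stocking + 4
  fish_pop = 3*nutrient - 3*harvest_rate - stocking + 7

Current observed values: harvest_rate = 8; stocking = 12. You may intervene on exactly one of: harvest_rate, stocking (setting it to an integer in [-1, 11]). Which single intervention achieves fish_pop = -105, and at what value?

set stocking = 10

Intervening on harvest_rate: fish_pop = -3*harvest_rate - 101. Reaching -105 requires harvest_rate = 4/3, not an integer.
Intervening on stocking: with other inputs at their observed values, fish_pop = -10*stocking - 5. Solving for -105 gives stocking = 10, within [-1, 11].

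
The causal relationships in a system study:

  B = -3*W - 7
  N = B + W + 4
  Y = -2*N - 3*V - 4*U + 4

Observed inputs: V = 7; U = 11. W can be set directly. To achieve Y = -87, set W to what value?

W = -8

Substituting into the N equation gives N = -2*W - 3.
Y becomes 4*W - 55.
Solve 4*W - 55 = -87: W = (-87 + 55) / 4 = -8.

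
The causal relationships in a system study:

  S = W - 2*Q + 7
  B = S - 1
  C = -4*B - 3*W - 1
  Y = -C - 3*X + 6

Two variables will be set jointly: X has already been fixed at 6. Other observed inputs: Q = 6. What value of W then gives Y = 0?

W = 5

With X held at 6:
Substituting into the S equation gives S = W - 5.
Substituting into the B equation gives B = W - 6.
This gives C = -7*W + 23.
Substituting into the Y equation gives Y = 7*W - 35.
Solve 7*W - 35 = 0: W = (0 + 35) / 7 = 5.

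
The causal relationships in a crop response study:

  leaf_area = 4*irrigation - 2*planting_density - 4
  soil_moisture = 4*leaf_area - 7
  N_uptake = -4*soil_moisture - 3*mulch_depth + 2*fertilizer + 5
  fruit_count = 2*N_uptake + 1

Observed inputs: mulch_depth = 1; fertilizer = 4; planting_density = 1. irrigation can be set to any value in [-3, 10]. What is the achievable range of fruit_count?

-1011 to 653

Substituting into the leaf_area equation gives leaf_area = 4*irrigation - 6.
soil_moisture becomes 16*irrigation - 31.
This gives N_uptake = -64*irrigation + 134.
fruit_count becomes -128*irrigation + 269.
Linear in irrigation, so extremes are at the endpoints: irrigation = -3 gives fruit_count = 653; irrigation = 10 gives fruit_count = -1011.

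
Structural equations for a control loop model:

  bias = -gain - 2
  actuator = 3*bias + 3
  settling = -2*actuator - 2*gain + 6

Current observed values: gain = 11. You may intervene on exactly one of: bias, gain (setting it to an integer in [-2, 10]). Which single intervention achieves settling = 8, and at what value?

Intervening on bias: settling = -6*bias - 22. Reaching 8 requires bias = -5, outside [-2, 10].
Intervening on gain: with other inputs at their observed values, settling = 4*gain + 12. Solving for 8 gives gain = -1, within [-2, 10].

set gain = -1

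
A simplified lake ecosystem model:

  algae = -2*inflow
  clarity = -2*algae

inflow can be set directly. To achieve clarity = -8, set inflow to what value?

inflow = -2

Substituting into the clarity equation gives clarity = 4*inflow.
Solve 4*inflow = -8: inflow = -8 / 4 = -2.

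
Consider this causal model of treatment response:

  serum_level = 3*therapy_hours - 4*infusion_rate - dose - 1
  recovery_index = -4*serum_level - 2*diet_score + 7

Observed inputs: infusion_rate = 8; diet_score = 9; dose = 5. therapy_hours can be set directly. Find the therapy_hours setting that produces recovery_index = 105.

therapy_hours = 3

Substituting into the serum_level equation gives serum_level = 3*therapy_hours - 38.
recovery_index becomes -12*therapy_hours + 141.
Solve -12*therapy_hours + 141 = 105: therapy_hours = (105 - 141) / -12 = 3.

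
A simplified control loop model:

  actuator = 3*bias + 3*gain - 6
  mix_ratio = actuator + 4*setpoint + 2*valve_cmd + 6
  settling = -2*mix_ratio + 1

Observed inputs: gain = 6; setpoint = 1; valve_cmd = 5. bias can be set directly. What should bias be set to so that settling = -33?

bias = -5

Substituting into the actuator equation gives actuator = 3*bias + 12.
This gives mix_ratio = 3*bias + 32.
Substituting into the settling equation gives settling = -6*bias - 63.
Solve -6*bias - 63 = -33: bias = (-33 + 63) / -6 = -5.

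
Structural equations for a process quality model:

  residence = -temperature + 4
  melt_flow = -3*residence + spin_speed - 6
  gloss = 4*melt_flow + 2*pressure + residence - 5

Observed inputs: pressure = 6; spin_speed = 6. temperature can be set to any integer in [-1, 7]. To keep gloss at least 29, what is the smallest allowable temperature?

temperature = 6

Substituting into the melt_flow equation gives melt_flow = 3*temperature - 12.
gloss becomes 11*temperature - 37.
Require 11*temperature - 37 ≥ 29, so temperature ≥ 6.
The smallest integer in [-1, 7] satisfying this is 6.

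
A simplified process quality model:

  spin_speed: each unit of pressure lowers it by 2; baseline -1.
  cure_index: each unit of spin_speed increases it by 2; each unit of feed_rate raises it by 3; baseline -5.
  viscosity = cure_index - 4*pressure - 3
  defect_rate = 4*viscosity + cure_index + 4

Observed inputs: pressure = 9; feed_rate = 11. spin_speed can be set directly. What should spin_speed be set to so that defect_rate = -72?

Intervening on spin_speed fixes its value directly, overriding its dependence on pressure.
Substituting into the cure_index equation gives cure_index = 2*spin_speed + 28.
viscosity becomes 2*spin_speed - 11.
Substituting into the defect_rate equation gives defect_rate = 10*spin_speed - 12.
Solve 10*spin_speed - 12 = -72: spin_speed = (-72 + 12) / 10 = -6.

spin_speed = -6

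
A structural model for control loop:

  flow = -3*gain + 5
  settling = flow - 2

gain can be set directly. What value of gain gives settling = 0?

gain = 1

Substituting into the settling equation gives settling = -3*gain + 3.
Solve -3*gain + 3 = 0: gain = (0 - 3) / -3 = 1.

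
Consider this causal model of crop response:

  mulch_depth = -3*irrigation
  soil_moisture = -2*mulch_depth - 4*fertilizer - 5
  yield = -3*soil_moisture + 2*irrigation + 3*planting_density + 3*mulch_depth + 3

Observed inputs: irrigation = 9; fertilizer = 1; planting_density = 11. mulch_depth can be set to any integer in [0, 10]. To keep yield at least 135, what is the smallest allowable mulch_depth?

mulch_depth = 6

Intervening on mulch_depth fixes its value directly, overriding its dependence on irrigation.
Substituting into the soil_moisture equation gives soil_moisture = -2*mulch_depth - 9.
This gives yield = 9*mulch_depth + 81.
Require 9*mulch_depth + 81 ≥ 135, so mulch_depth ≥ 6.
The smallest integer in [0, 10] satisfying this is 6.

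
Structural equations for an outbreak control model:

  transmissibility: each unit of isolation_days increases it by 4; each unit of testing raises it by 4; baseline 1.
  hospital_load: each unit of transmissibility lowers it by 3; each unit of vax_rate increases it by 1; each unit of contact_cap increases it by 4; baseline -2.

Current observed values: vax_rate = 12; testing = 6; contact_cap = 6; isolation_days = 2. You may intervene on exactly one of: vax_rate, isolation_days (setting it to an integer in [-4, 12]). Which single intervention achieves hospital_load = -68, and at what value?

set vax_rate = 9

Intervening on vax_rate: with other inputs at their observed values, hospital_load = vax_rate - 77. Solving for -68 gives vax_rate = 9, within [-4, 12].
Intervening on isolation_days: hospital_load = -12*isolation_days - 41. Reaching -68 requires isolation_days = 9/4, not an integer.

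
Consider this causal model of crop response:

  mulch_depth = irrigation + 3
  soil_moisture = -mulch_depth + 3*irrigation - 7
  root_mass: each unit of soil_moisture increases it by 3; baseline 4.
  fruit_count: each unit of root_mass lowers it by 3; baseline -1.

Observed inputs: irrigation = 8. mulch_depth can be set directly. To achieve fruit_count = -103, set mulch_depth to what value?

Intervening on mulch_depth fixes its value directly, overriding its dependence on irrigation.
Substituting into the soil_moisture equation gives soil_moisture = -mulch_depth + 17.
Substituting into the root_mass equation gives root_mass = -3*mulch_depth + 55.
Substituting into the fruit_count equation gives fruit_count = 9*mulch_depth - 166.
Solve 9*mulch_depth - 166 = -103: mulch_depth = (-103 + 166) / 9 = 7.

mulch_depth = 7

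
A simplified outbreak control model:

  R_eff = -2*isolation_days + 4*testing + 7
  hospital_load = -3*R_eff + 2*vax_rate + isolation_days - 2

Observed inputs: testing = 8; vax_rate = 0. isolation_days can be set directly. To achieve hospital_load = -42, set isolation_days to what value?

Substituting into the R_eff equation gives R_eff = -2*isolation_days + 39.
Substituting into the hospital_load equation gives hospital_load = 7*isolation_days - 119.
Solve 7*isolation_days - 119 = -42: isolation_days = (-42 + 119) / 7 = 11.

isolation_days = 11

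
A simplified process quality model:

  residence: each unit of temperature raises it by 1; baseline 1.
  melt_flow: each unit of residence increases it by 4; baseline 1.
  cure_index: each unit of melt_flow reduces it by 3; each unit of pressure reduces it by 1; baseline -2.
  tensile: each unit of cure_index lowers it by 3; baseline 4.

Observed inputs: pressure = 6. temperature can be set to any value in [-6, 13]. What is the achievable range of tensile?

Substituting into the melt_flow equation gives melt_flow = 4*temperature + 5.
Substituting into the cure_index equation gives cure_index = -12*temperature - 23.
Substituting into the tensile equation gives tensile = 36*temperature + 73.
Linear in temperature, so extremes are at the endpoints: temperature = -6 gives tensile = -143; temperature = 13 gives tensile = 541.

-143 to 541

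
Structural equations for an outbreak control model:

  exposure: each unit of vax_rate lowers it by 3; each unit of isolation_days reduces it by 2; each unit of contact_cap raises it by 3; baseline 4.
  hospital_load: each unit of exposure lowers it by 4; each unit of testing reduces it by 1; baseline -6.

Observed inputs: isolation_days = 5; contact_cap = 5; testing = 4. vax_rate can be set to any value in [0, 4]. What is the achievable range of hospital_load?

Substituting into the exposure equation gives exposure = -3*vax_rate + 9.
hospital_load becomes 12*vax_rate - 46.
Linear in vax_rate, so extremes are at the endpoints: vax_rate = 0 gives hospital_load = -46; vax_rate = 4 gives hospital_load = 2.

-46 to 2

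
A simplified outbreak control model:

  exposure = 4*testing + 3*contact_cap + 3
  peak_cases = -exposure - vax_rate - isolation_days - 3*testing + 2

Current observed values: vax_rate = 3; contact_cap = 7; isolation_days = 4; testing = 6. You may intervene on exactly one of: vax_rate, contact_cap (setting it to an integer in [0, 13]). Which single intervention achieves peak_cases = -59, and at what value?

set contact_cap = 3

Intervening on vax_rate: peak_cases = -vax_rate - 68. Reaching -59 requires vax_rate = -9, outside [0, 13].
Intervening on contact_cap: with other inputs at their observed values, peak_cases = -3*contact_cap - 50. Solving for -59 gives contact_cap = 3, within [0, 13].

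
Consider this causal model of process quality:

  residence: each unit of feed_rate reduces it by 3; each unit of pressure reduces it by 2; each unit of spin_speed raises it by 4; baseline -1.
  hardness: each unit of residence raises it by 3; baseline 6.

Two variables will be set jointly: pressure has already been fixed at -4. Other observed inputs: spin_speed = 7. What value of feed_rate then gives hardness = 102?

feed_rate = 1

With pressure held at -4:
Substituting into the residence equation gives residence = -3*feed_rate + 35.
So hardness = -9*feed_rate + 111.
Solve -9*feed_rate + 111 = 102: feed_rate = (102 - 111) / -9 = 1.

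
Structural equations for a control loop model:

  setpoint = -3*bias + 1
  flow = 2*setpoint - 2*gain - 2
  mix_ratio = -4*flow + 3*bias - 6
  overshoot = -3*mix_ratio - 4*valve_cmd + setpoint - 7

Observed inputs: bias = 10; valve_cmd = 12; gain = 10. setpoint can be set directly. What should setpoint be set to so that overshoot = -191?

Intervening on setpoint fixes its value directly, overriding its dependence on bias.
Substituting into the flow equation gives flow = 2*setpoint - 22.
So mix_ratio = -8*setpoint + 112.
Substituting into the overshoot equation gives overshoot = 25*setpoint - 391.
Solve 25*setpoint - 391 = -191: setpoint = (-191 + 391) / 25 = 8.

setpoint = 8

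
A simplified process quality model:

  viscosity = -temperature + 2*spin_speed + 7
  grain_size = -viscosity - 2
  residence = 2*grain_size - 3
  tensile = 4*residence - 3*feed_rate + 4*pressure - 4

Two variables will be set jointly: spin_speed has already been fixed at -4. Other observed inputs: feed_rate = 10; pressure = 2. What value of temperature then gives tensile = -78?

temperature = -4

With spin_speed held at -4:
Substituting into the viscosity equation gives viscosity = -temperature - 1.
This gives grain_size = temperature - 1.
This gives residence = 2*temperature - 5.
Substituting into the tensile equation gives tensile = 8*temperature - 46.
Solve 8*temperature - 46 = -78: temperature = (-78 + 46) / 8 = -4.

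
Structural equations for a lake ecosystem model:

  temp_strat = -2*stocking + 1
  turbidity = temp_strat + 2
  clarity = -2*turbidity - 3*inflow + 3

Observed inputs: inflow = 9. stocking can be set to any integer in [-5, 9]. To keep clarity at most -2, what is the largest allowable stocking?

stocking = 7

Substituting into the turbidity equation gives turbidity = -2*stocking + 3.
Substituting into the clarity equation gives clarity = 4*stocking - 30.
Require 4*stocking - 30 ≤ -2, so stocking ≤ 7.
The largest integer in [-5, 9] satisfying this is 7.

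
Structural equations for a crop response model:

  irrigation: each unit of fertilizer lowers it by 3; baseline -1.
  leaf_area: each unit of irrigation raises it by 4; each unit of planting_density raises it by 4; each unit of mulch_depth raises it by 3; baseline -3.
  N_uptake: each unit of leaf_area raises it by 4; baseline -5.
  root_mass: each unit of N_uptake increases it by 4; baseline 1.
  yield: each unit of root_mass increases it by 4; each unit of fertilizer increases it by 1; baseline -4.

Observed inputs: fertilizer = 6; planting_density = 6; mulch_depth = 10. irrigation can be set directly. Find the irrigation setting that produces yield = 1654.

irrigation = -6

Intervening on irrigation fixes its value directly, overriding its dependence on fertilizer.
Substituting into the leaf_area equation gives leaf_area = 4*irrigation + 51.
So N_uptake = 16*irrigation + 199.
So root_mass = 64*irrigation + 797.
yield becomes 256*irrigation + 3190.
Solve 256*irrigation + 3190 = 1654: irrigation = (1654 - 3190) / 256 = -6.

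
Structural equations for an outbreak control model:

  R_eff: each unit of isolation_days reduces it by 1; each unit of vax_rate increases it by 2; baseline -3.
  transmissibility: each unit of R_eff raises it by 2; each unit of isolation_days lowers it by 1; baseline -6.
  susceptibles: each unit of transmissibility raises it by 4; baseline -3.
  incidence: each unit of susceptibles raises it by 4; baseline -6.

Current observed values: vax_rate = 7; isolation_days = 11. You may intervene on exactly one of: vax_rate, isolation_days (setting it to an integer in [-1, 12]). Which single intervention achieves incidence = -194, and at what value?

set isolation_days = 9

Intervening on vax_rate: incidence = 64*vax_rate - 738. Reaching -194 requires vax_rate = 17/2, not an integer.
Intervening on isolation_days: with other inputs at their observed values, incidence = -48*isolation_days + 238. Solving for -194 gives isolation_days = 9, within [-1, 12].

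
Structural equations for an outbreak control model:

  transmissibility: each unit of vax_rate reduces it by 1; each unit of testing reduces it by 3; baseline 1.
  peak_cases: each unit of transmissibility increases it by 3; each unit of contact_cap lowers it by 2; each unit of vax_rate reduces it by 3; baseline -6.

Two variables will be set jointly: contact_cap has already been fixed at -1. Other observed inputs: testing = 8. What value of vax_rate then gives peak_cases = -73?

vax_rate = 0

With contact_cap held at -1:
Substituting into the transmissibility equation gives transmissibility = -vax_rate - 23.
Substituting into the peak_cases equation gives peak_cases = -6*vax_rate - 73.
Solve -6*vax_rate - 73 = -73: vax_rate = (-73 + 73) / -6 = 0.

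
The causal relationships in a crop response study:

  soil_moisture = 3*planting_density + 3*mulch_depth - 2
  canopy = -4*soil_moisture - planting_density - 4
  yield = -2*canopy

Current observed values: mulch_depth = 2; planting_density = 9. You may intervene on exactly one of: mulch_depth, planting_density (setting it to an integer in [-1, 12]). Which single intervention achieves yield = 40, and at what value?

Intervening on mulch_depth: yield = 24*mulch_depth + 226. Reaching 40 requires mulch_depth = -31/4, not an integer.
Intervening on planting_density: with other inputs at their observed values, yield = 26*planting_density + 40. Solving for 40 gives planting_density = 0, within [-1, 12].

set planting_density = 0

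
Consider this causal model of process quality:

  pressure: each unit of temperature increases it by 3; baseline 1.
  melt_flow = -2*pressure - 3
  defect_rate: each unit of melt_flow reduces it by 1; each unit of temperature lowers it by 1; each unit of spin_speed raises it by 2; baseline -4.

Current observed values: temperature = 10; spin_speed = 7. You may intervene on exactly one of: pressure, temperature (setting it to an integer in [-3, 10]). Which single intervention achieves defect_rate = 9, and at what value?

Intervening on pressure: with other inputs at their observed values, defect_rate = 2*pressure + 3. Solving for 9 gives pressure = 3, within [-3, 10].
Intervening on temperature: defect_rate = 5*temperature + 15. Reaching 9 requires temperature = -6/5, not an integer.

set pressure = 3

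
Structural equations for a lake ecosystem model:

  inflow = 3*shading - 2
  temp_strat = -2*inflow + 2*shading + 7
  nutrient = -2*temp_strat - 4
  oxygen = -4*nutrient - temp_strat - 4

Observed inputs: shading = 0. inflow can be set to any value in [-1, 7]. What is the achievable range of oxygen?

-37 to 75

Intervening on inflow fixes its value directly, overriding its dependence on shading.
Substituting into the temp_strat equation gives temp_strat = -2*inflow + 7.
Substituting into the nutrient equation gives nutrient = 4*inflow - 18.
Substituting into the oxygen equation gives oxygen = -14*inflow + 61.
Linear in inflow, so extremes are at the endpoints: inflow = -1 gives oxygen = 75; inflow = 7 gives oxygen = -37.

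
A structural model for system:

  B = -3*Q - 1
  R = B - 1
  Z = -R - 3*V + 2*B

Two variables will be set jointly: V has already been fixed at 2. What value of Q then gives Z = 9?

Q = -5

With V held at 2:
Substituting into the R equation gives R = -3*Q - 2.
So Z = -3*Q - 6.
Solve -3*Q - 6 = 9: Q = (9 + 6) / -3 = -5.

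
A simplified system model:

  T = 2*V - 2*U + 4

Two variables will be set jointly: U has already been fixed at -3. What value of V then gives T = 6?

V = -2

With U held at -3:
Substituting into the T equation gives T = 2*V + 10.
Solve 2*V + 10 = 6: V = (6 - 10) / 2 = -2.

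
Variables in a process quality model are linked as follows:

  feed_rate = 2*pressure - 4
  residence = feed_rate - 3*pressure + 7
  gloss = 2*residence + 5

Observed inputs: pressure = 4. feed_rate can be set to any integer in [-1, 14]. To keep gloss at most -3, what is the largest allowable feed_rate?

feed_rate = 1

Intervening on feed_rate fixes its value directly, overriding its dependence on pressure.
Substituting into the residence equation gives residence = feed_rate - 5.
gloss becomes 2*feed_rate - 5.
Require 2*feed_rate - 5 ≤ -3, so feed_rate ≤ 1.
The largest integer in [-1, 14] satisfying this is 1.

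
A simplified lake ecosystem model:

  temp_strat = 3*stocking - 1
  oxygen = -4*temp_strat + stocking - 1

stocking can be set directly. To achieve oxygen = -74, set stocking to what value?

stocking = 7

Substituting into the oxygen equation gives oxygen = -11*stocking + 3.
Solve -11*stocking + 3 = -74: stocking = (-74 - 3) / -11 = 7.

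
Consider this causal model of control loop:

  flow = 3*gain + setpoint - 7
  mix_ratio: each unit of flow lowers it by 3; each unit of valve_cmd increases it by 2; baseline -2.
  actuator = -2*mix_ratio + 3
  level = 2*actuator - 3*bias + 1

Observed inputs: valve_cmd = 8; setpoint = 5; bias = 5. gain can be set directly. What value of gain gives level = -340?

Substituting into the flow equation gives flow = 3*gain - 2.
Substituting into the mix_ratio equation gives mix_ratio = -9*gain + 20.
This gives actuator = 18*gain - 37.
level becomes 36*gain - 88.
Solve 36*gain - 88 = -340: gain = (-340 + 88) / 36 = -7.

gain = -7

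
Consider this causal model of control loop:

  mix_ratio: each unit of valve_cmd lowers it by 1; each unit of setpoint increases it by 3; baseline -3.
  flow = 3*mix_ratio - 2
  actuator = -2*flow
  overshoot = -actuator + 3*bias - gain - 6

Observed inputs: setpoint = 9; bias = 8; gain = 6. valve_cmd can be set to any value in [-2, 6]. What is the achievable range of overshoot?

Substituting into the mix_ratio equation gives mix_ratio = -valve_cmd + 24.
This gives flow = -3*valve_cmd + 70.
Substituting into the actuator equation gives actuator = 6*valve_cmd - 140.
This gives overshoot = -6*valve_cmd + 152.
Linear in valve_cmd, so extremes are at the endpoints: valve_cmd = -2 gives overshoot = 164; valve_cmd = 6 gives overshoot = 116.

116 to 164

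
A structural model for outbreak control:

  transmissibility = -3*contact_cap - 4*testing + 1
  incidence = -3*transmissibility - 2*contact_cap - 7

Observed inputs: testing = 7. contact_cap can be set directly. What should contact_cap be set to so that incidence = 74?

contact_cap = 0

Substituting into the transmissibility equation gives transmissibility = -3*contact_cap - 27.
So incidence = 7*contact_cap + 74.
Solve 7*contact_cap + 74 = 74: contact_cap = (74 - 74) / 7 = 0.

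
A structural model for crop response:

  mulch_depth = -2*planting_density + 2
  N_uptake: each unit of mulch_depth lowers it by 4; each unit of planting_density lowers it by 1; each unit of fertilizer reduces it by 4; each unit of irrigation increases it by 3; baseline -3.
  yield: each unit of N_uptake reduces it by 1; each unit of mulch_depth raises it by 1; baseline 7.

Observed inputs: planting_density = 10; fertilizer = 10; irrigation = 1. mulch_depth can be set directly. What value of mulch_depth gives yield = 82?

Intervening on mulch_depth fixes its value directly, overriding its dependence on planting_density.
Substituting into the N_uptake equation gives N_uptake = -4*mulch_depth - 50.
Substituting into the yield equation gives yield = 5*mulch_depth + 57.
Solve 5*mulch_depth + 57 = 82: mulch_depth = (82 - 57) / 5 = 5.

mulch_depth = 5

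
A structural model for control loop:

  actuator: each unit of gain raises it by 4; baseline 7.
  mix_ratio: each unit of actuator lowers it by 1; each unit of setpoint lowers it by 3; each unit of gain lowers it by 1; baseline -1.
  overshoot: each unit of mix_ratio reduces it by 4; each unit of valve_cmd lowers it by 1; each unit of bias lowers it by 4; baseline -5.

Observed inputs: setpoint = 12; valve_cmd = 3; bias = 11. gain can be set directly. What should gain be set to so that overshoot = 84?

Substituting into the mix_ratio equation gives mix_ratio = -5*gain - 44.
Substituting into the overshoot equation gives overshoot = 20*gain + 124.
Solve 20*gain + 124 = 84: gain = (84 - 124) / 20 = -2.

gain = -2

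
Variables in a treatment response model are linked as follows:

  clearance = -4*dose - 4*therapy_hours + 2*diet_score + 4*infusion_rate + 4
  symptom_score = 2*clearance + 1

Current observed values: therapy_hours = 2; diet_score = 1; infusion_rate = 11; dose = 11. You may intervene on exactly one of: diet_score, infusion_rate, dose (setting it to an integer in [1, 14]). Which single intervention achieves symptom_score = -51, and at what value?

Intervening on diet_score: symptom_score = 4*diet_score - 7. Reaching -51 requires diet_score = -11, outside [1, 14].
Intervening on infusion_rate: with other inputs at their observed values, symptom_score = 8*infusion_rate - 91. Solving for -51 gives infusion_rate = 5, within [1, 14].
Intervening on dose: symptom_score = -8*dose + 85. Reaching -51 requires dose = 17, outside [1, 14].

set infusion_rate = 5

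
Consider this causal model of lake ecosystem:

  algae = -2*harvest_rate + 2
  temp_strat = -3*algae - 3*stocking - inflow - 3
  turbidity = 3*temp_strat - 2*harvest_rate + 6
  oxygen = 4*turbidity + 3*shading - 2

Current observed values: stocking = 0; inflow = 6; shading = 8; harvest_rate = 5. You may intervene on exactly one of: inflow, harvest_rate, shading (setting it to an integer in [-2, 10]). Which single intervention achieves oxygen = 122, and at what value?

Intervening on inflow: oxygen = -12*inflow + 258. Reaching 122 requires inflow = 34/3, not an integer.
Intervening on harvest_rate: with other inputs at their observed values, oxygen = 64*harvest_rate - 134. Solving for 122 gives harvest_rate = 4, within [-2, 10].
Intervening on shading: oxygen = 3*shading + 162. Reaching 122 requires shading = -40/3, not an integer.

set harvest_rate = 4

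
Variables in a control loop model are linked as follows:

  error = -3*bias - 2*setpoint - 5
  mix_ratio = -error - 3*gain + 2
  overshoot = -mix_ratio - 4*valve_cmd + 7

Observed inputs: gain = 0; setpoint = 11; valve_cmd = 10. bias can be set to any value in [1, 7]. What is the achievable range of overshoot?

Substituting into the error equation gives error = -3*bias - 27.
Substituting into the mix_ratio equation gives mix_ratio = 3*bias + 29.
Substituting into the overshoot equation gives overshoot = -3*bias - 62.
Linear in bias, so extremes are at the endpoints: bias = 1 gives overshoot = -65; bias = 7 gives overshoot = -83.

-83 to -65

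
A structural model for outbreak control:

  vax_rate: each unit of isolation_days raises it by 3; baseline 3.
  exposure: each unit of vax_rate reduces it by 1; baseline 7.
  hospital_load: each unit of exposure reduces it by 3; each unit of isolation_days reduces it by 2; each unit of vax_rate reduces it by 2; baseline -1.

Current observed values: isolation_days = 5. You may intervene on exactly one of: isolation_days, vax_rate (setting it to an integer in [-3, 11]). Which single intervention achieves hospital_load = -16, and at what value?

Intervening on isolation_days: with other inputs at their observed values, hospital_load = isolation_days - 19. Solving for -16 gives isolation_days = 3, within [-3, 11].
Intervening on vax_rate: hospital_load = vax_rate - 32. Reaching -16 requires vax_rate = 16, outside [-3, 11].

set isolation_days = 3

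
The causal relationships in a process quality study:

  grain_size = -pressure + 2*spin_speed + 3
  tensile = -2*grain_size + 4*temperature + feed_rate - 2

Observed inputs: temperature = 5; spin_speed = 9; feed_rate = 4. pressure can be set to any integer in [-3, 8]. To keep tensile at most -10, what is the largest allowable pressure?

Substituting into the grain_size equation gives grain_size = -pressure + 21.
This gives tensile = 2*pressure - 20.
Require 2*pressure - 20 ≤ -10, so pressure ≤ 5.
The largest integer in [-3, 8] satisfying this is 5.

pressure = 5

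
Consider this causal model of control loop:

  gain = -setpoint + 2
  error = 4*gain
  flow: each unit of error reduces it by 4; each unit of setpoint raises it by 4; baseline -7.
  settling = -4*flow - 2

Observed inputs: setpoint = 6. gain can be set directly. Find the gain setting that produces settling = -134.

Intervening on gain fixes its value directly, overriding its dependence on setpoint.
Substituting into the flow equation gives flow = -16*gain + 17.
So settling = 64*gain - 70.
Solve 64*gain - 70 = -134: gain = (-134 + 70) / 64 = -1.

gain = -1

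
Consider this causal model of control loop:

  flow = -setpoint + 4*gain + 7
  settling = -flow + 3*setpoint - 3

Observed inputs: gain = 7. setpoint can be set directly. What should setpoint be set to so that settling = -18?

setpoint = 5

Substituting into the flow equation gives flow = -setpoint + 35.
So settling = 4*setpoint - 38.
Solve 4*setpoint - 38 = -18: setpoint = (-18 + 38) / 4 = 5.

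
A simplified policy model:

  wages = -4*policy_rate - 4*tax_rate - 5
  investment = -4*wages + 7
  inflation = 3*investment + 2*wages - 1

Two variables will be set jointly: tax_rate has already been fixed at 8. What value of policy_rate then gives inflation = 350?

With tax_rate held at 8:
Substituting into the wages equation gives wages = -4*policy_rate - 37.
This gives investment = 16*policy_rate + 155.
Substituting into the inflation equation gives inflation = 40*policy_rate + 390.
Solve 40*policy_rate + 390 = 350: policy_rate = (350 - 390) / 40 = -1.

policy_rate = -1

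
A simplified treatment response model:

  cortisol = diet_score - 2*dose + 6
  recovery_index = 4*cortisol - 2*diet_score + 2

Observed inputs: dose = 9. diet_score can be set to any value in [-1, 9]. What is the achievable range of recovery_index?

Substituting into the cortisol equation gives cortisol = diet_score - 12.
Substituting into the recovery_index equation gives recovery_index = 2*diet_score - 46.
Linear in diet_score, so extremes are at the endpoints: diet_score = -1 gives recovery_index = -48; diet_score = 9 gives recovery_index = -28.

-48 to -28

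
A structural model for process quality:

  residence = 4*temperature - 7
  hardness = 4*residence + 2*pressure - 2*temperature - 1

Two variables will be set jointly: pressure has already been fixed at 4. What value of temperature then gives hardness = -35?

temperature = -1

With pressure held at 4:
Substituting into the hardness equation gives hardness = 14*temperature - 21.
Solve 14*temperature - 21 = -35: temperature = (-35 + 21) / 14 = -1.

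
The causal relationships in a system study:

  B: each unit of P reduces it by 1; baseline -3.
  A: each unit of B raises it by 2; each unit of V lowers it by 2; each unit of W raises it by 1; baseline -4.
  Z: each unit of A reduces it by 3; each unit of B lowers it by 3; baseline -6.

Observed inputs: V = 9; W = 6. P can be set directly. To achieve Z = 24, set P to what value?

P = -5

Substituting into the A equation gives A = -2*P - 22.
Substituting into the Z equation gives Z = 9*P + 69.
Solve 9*P + 69 = 24: P = (24 - 69) / 9 = -5.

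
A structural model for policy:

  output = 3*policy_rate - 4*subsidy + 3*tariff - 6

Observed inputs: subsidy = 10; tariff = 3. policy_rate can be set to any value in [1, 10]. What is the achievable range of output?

-34 to -7

Substituting into the output equation gives output = 3*policy_rate - 37.
Linear in policy_rate, so extremes are at the endpoints: policy_rate = 1 gives output = -34; policy_rate = 10 gives output = -7.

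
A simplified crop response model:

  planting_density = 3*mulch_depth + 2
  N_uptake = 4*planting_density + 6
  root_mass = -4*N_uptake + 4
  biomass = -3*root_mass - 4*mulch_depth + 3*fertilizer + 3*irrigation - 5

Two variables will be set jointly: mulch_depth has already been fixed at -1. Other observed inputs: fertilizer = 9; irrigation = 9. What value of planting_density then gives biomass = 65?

With mulch_depth held at -1:
Intervening on planting_density fixes its value directly, overriding its dependence on mulch_depth.
Substituting into the root_mass equation gives root_mass = -16*planting_density - 20.
Substituting into the biomass equation gives biomass = 48*planting_density + 113.
Solve 48*planting_density + 113 = 65: planting_density = (65 - 113) / 48 = -1.

planting_density = -1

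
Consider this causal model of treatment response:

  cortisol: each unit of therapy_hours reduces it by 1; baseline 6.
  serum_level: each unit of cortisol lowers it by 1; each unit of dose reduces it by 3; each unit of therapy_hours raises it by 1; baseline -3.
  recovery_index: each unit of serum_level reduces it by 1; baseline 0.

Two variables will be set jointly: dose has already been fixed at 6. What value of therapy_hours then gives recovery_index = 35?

therapy_hours = -4

With dose held at 6:
Substituting into the serum_level equation gives serum_level = 2*therapy_hours - 27.
recovery_index becomes -2*therapy_hours + 27.
Solve -2*therapy_hours + 27 = 35: therapy_hours = (35 - 27) / -2 = -4.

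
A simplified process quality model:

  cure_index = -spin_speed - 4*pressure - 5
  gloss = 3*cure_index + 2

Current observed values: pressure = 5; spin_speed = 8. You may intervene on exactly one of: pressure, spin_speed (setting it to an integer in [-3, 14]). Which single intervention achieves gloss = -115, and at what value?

Intervening on pressure: gloss = -12*pressure - 37. Reaching -115 requires pressure = 13/2, not an integer.
Intervening on spin_speed: with other inputs at their observed values, gloss = -3*spin_speed - 73. Solving for -115 gives spin_speed = 14, within [-3, 14].

set spin_speed = 14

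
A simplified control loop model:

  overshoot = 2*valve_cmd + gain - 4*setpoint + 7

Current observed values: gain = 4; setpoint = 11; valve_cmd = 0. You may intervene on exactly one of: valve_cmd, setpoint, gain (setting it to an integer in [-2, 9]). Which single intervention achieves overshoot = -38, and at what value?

set gain = -1

Intervening on valve_cmd: overshoot = 2*valve_cmd - 33. Reaching -38 requires valve_cmd = -5/2, not an integer.
Intervening on setpoint: overshoot = -4*setpoint + 11. Reaching -38 requires setpoint = 49/4, not an integer.
Intervening on gain: with other inputs at their observed values, overshoot = gain - 37. Solving for -38 gives gain = -1, within [-2, 9].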